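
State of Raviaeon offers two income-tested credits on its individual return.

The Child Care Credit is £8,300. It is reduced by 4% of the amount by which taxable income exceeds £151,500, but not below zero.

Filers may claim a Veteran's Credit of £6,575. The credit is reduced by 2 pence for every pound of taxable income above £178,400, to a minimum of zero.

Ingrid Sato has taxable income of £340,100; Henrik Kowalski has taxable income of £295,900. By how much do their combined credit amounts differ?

£2,652

Ingrid (£340,100): Child Care Credit: 4% of the £188,600 excess over £151,500 is £7,544; credit = £8,300 − £7,544 = £756. Veteran's Credit: 2% of the £161,700 excess over £178,400 is £3,234; credit = £6,575 − £3,234 = £3,341. total £756 + £3,341 = £4,097
Henrik (£295,900): Child Care Credit: 4% of the £144,400 excess over £151,500 is £5,776; credit = £8,300 − £5,776 = £2,524. Veteran's Credit: 2% of the £117,500 excess over £178,400 is £2,350; credit = £6,575 − £2,350 = £4,225. total £2,524 + £4,225 = £6,749
Difference: |£4,097 − £6,749| = £2,652.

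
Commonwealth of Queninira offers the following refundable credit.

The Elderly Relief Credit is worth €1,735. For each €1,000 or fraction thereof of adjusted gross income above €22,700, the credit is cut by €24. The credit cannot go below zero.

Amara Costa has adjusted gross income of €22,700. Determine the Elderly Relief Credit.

€1,735

Elderly Relief Credit: €22,700 is at or below the €22,700 threshold, so the full €1,735 applies.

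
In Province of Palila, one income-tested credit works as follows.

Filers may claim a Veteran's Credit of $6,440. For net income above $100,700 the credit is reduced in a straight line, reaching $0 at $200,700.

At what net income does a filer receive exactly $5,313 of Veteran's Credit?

$118,200

$5,313 is 5,313/6,440 of the full $6,440, so 1,127/6,440 of the $100,000 range has been used: income = $100,700 + $100,000 × 1,127/6,440 = $118,200.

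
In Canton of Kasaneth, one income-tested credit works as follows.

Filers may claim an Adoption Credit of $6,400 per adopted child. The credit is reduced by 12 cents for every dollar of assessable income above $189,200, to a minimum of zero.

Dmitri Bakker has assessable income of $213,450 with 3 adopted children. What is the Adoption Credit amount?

Adoption Credit: base = 3 × $6,400 = $19,200. 12% of the $24,250 excess over $189,200 is $2,910; credit = $19,200 − $2,910 = $16,290.

$16,290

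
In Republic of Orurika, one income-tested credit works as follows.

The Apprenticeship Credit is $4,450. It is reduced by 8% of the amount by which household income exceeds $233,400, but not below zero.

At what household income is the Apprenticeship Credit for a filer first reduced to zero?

$289,025

The credit falls by 8% of each dollar above $233,400, so it reaches zero when the excess is $4,450 / 8% = $55,625: income = $233,400 + $55,625 = $289,025.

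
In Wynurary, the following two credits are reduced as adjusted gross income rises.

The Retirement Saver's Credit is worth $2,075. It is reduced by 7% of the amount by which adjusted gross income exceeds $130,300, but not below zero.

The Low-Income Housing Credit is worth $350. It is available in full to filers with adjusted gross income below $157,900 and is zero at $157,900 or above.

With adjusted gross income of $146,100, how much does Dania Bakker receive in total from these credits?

Retirement Saver's Credit: 7% of the $15,800 excess over $130,300 is $1,106; credit = $2,075 − $1,106 = $969.
Low-Income Housing Credit: $146,100 is below the $157,900 cutoff, so the full $350 applies.
Total: $969 + $350 = $1,319.

$1,319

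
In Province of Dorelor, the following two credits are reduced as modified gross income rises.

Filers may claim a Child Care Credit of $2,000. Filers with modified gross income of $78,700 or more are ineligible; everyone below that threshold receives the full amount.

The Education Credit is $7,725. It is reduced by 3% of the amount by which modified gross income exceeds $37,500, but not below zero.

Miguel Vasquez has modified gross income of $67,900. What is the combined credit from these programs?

Child Care Credit: $67,900 is below the $78,700 cutoff, so the full $2,000 applies.
Education Credit: 3% of the $30,400 excess over $37,500 is $912; credit = $7,725 − $912 = $6,813.
Total: $2,000 + $6,813 = $8,813.

$8,813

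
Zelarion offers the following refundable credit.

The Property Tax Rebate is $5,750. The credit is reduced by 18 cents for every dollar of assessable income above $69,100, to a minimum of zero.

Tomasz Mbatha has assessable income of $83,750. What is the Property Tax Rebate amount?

Property Tax Rebate: 18% of the $14,650 excess over $69,100 is $2,637; credit = $5,750 − $2,637 = $3,113.

$3,113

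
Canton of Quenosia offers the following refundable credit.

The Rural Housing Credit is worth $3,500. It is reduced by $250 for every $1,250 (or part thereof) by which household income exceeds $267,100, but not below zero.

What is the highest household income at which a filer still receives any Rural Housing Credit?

$283,350

After 13 increments the reduction is 13 × $250 = $3,250, leaving $250; one more increment wipes it out. Increment 13 ends at excess 13 × $1,250 = $16,250, so the highest qualifying income is $267,100 + $16,250 = $283,350.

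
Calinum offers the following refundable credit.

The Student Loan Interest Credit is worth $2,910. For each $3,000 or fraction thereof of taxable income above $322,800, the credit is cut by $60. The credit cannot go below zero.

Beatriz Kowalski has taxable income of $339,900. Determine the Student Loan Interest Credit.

$2,550

Student Loan Interest Credit: income exceeds $322,800 by $17,100, which is 6 full-or-partial $3,000 increments; reduction = 6 × $60 = $360, leaving $2,550.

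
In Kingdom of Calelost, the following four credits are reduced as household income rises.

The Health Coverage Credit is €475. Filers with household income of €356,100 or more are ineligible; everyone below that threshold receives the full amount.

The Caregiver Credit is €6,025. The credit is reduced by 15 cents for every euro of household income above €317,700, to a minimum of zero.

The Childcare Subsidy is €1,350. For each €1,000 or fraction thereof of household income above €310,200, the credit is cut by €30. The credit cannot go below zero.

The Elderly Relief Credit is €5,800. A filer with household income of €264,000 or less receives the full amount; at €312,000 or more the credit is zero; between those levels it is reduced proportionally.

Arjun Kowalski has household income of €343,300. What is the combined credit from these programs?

Health Coverage Credit: €343,300 is below the €356,100 cutoff, so the full €475 applies.
Caregiver Credit: 15% of the €25,600 excess over €317,700 is €3,840; credit = €6,025 − €3,840 = €2,185.
Childcare Subsidy: income exceeds €310,200 by €33,100, which is 34 full-or-partial €1,000 increments; reduction = 34 × €30 = €1,020, leaving €330.
Elderly Relief Credit: €343,300 is at or above €312,000, so the credit is €0.
Total: €475 + €2,185 + €330 + €0 = €2,990.

€2,990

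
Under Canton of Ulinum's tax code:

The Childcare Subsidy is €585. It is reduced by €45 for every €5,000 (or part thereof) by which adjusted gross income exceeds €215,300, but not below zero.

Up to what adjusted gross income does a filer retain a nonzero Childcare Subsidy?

After 12 increments the reduction is 12 × €45 = €540, leaving €45; one more increment wipes it out. Increment 12 ends at excess 12 × €5,000 = €60,000, so the highest qualifying income is €215,300 + €60,000 = €275,300.

€275,300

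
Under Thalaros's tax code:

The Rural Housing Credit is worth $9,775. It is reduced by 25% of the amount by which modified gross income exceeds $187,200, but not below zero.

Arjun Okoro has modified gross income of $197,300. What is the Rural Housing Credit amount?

Rural Housing Credit: 25% of the $10,100 excess over $187,200 is $2,525; credit = $9,775 − $2,525 = $7,250.

$7,250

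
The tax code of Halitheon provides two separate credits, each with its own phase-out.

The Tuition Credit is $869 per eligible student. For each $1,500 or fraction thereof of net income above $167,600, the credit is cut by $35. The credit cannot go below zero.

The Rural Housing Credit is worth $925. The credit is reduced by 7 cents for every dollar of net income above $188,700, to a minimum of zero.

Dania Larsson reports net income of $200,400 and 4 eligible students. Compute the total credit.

$2,812

Tuition Credit: base = 4 × $869 = $3,476. income exceeds $167,600 by $32,800, which is 22 full-or-partial $1,500 increments; reduction = 22 × $35 = $770, leaving $2,706.
Rural Housing Credit: 7% of the $11,700 excess over $188,700 is $819; credit = $925 − $819 = $106.
Total: $2,706 + $106 = $2,812.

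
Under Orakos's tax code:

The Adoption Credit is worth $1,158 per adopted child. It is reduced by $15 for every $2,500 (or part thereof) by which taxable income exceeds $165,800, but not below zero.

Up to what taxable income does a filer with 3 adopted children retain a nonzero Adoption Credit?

$743,300

Full credit = 3 × $1,158 = $3,474.
After 231 increments the reduction is 231 × $15 = $3,465, leaving $9; one more increment wipes it out. Increment 231 ends at excess 231 × $2,500 = $577,500, so the highest qualifying income is $165,800 + $577,500 = $743,300.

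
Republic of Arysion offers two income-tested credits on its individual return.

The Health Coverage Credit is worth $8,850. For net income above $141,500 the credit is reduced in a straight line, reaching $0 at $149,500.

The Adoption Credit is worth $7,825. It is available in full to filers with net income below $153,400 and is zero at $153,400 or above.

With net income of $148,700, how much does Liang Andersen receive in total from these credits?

Health Coverage Credit: $148,700 is $7,200 into a $8,000 phase-out range, leaving 800/8,000 of the credit: $8,850 × 800/8,000 = $885.
Adoption Credit: $148,700 is below the $153,400 cutoff, so the full $7,825 applies.
Total: $885 + $7,825 = $8,710.

$8,710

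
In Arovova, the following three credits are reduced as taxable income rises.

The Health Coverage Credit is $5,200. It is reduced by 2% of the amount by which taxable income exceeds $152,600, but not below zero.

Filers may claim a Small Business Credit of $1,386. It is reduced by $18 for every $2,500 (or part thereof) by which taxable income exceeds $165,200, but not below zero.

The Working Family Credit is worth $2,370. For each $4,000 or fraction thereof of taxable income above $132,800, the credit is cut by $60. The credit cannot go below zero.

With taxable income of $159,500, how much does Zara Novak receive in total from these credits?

$8,398

Health Coverage Credit: 2% of the $6,900 excess over $152,600 is $138; credit = $5,200 − $138 = $5,062.
Small Business Credit: $159,500 is at or below the $165,200 threshold, so the full $1,386 applies.
Working Family Credit: income exceeds $132,800 by $26,700, which is 7 full-or-partial $4,000 increments; reduction = 7 × $60 = $420, leaving $1,950.
Total: $5,062 + $1,386 + $1,950 = $8,398.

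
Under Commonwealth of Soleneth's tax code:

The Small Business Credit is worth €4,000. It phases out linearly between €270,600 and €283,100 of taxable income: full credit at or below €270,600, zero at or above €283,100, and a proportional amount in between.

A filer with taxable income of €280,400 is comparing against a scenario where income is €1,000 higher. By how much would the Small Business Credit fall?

At €280,400 — €280,400 is €9,800 into a €12,500 phase-out range, leaving 2,700/12,500 of the credit: €4,000 × 2,700/12,500 = €864.
At €281,400 — €281,400 is €10,800 into a €12,500 phase-out range, leaving 1,700/12,500 of the credit: €4,000 × 1,700/12,500 = €544.
Lost: €864 − €544 = €320.

€320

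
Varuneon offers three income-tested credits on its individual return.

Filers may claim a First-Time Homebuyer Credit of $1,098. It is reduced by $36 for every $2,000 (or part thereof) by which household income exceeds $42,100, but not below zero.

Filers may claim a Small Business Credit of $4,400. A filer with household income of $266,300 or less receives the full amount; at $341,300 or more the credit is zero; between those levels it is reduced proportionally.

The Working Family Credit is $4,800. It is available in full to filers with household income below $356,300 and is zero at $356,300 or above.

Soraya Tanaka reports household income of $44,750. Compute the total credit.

$10,226

First-Time Homebuyer Credit: income exceeds $42,100 by $2,650, which is 2 full-or-partial $2,000 increments; reduction = 2 × $36 = $72, leaving $1,026.
Small Business Credit: $44,750 is at or below the $266,300 threshold, so the full $4,400 applies.
Working Family Credit: $44,750 is below the $356,300 cutoff, so the full $4,800 applies.
Total: $1,026 + $4,400 + $4,800 = $10,226.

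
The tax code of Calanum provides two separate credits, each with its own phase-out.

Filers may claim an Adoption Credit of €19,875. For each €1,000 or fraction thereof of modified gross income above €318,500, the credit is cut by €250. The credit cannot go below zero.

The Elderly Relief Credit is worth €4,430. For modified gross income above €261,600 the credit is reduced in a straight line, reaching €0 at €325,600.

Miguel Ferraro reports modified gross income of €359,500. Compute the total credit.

€9,625

Adoption Credit: income exceeds €318,500 by €41,000, which is 41 full-or-partial €1,000 increments; reduction = 41 × €250 = €10,250, leaving €9,625.
Elderly Relief Credit: €359,500 is at or above €325,600, so the credit is €0.
Total: €9,625 + €0 = €9,625.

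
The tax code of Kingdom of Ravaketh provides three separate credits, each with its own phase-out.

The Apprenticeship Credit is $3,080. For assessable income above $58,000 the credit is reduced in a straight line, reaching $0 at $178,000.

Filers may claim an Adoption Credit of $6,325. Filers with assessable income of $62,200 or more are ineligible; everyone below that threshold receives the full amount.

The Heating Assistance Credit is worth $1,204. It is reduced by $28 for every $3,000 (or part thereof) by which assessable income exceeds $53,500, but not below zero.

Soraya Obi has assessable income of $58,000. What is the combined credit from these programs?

Apprenticeship Credit: $58,000 is at or below the $58,000 threshold, so the full $3,080 applies.
Adoption Credit: $58,000 is below the $62,200 cutoff, so the full $6,325 applies.
Heating Assistance Credit: income exceeds $53,500 by $4,500, which is 2 full-or-partial $3,000 increments; reduction = 2 × $28 = $56, leaving $1,148.
Total: $3,080 + $6,325 + $1,148 = $10,553.

$10,553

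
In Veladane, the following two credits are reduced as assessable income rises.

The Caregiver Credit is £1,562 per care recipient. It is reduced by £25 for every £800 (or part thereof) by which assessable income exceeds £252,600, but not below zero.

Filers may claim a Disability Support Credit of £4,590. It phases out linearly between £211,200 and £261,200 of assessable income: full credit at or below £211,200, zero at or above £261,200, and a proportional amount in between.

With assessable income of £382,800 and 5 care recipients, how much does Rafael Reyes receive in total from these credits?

£3,735

Caregiver Credit: base = 5 × £1,562 = £7,810. income exceeds £252,600 by £130,200, which is 163 full-or-partial £800 increments; reduction = 163 × £25 = £4,075, leaving £3,735.
Disability Support Credit: £382,800 is at or above £261,200, so the credit is £0.
Total: £3,735 + £0 = £3,735.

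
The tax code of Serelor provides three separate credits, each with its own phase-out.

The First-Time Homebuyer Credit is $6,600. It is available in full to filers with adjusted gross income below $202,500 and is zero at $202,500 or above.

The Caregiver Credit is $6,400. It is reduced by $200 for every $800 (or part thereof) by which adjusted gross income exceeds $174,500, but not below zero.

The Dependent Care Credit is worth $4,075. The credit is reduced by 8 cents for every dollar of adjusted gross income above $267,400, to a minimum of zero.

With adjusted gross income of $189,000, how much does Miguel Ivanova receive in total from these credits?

First-Time Homebuyer Credit: $189,000 is below the $202,500 cutoff, so the full $6,600 applies.
Caregiver Credit: income exceeds $174,500 by $14,500, which is 19 full-or-partial $800 increments; reduction = 19 × $200 = $3,800, leaving $2,600.
Dependent Care Credit: $189,000 is at or below the $267,400 threshold, so the full $4,075 applies.
Total: $6,600 + $2,600 + $4,075 = $13,275.

$13,275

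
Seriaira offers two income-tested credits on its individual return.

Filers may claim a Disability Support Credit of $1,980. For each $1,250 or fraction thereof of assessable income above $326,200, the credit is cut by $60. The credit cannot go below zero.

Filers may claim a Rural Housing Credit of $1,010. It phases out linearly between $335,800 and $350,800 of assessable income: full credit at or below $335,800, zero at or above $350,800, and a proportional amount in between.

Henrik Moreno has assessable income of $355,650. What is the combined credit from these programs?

Disability Support Credit: income exceeds $326,200 by $29,450, which is 24 full-or-partial $1,250 increments; reduction = 24 × $60 = $1,440, leaving $540.
Rural Housing Credit: $355,650 is at or above $350,800, so the credit is $0.
Total: $540 + $0 = $540.

$540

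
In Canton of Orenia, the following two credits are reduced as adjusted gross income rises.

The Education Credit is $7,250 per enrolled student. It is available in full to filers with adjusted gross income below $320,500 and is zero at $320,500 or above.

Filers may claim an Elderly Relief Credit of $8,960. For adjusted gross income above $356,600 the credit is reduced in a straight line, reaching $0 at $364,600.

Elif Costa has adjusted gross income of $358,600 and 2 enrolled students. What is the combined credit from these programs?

$6,720

Education Credit: base = 2 × $7,250 = $14,500. $358,600 meets or exceeds the $320,500 cutoff, so the credit is $0.
Elderly Relief Credit: $358,600 is $2,000 into a $8,000 phase-out range, leaving 6,000/8,000 of the credit: $8,960 × 6,000/8,000 = $6,720.
Total: $0 + $6,720 = $6,720.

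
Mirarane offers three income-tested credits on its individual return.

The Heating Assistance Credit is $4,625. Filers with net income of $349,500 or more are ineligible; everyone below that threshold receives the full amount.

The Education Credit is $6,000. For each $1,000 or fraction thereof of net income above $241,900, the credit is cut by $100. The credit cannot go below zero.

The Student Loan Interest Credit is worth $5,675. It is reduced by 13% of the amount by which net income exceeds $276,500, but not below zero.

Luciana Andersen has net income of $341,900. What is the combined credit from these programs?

$4,625

Heating Assistance Credit: $341,900 is below the $349,500 cutoff, so the full $4,625 applies.
Education Credit: income exceeds $241,900 by $100,000 → 100 increments × $100 = $10,000 ≥ base, so the credit is $0.
Student Loan Interest Credit: 13% of the $65,400 excess over $276,500 is $8,502 ≥ base, so the credit is $0.
Total: $4,625 + $0 + $0 = $4,625.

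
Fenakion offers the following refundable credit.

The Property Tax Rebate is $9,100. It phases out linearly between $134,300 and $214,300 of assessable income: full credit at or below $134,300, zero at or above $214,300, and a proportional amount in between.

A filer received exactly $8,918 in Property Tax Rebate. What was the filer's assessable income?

$8,918 is 8,918/9,100 of the full $9,100, so 182/9,100 of the $80,000 range has been used: income = $134,300 + $80,000 × 182/9,100 = $135,900.

$135,900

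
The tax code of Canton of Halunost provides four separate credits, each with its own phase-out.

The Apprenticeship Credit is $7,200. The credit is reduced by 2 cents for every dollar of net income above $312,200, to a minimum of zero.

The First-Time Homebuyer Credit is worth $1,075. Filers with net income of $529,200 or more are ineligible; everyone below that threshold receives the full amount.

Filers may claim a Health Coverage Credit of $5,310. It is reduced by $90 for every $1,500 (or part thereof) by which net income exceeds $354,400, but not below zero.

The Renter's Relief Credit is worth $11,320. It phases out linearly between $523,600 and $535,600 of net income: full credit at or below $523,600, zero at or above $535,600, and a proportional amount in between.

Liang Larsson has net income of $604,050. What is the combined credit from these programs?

$1,363

Apprenticeship Credit: 2% of the $291,850 excess over $312,200 is $5,837; credit = $7,200 − $5,837 = $1,363.
First-Time Homebuyer Credit: $604,050 meets or exceeds the $529,200 cutoff, so the credit is $0.
Health Coverage Credit: income exceeds $354,400 by $249,650 → 167 increments × $90 = $15,030 ≥ base, so the credit is $0.
Renter's Relief Credit: $604,050 is at or above $535,600, so the credit is $0.
Total: $1,363 + $0 + $0 + $0 = $1,363.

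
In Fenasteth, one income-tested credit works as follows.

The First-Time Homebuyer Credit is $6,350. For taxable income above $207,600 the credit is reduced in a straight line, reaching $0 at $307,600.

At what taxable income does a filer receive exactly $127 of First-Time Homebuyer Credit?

$305,600

$127 is 127/6,350 of the full $6,350, so 6,223/6,350 of the $100,000 range has been used: income = $207,600 + $100,000 × 6,223/6,350 = $305,600.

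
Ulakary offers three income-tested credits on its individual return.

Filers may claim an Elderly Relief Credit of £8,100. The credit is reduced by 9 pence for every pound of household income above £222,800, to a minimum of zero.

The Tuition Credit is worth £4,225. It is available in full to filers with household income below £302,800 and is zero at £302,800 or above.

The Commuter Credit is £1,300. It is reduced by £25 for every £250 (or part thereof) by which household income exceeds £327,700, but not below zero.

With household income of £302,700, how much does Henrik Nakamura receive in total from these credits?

Elderly Relief Credit: 9% of the £79,900 excess over £222,800 is £7,191; credit = £8,100 − £7,191 = £909.
Tuition Credit: £302,700 is below the £302,800 cutoff, so the full £4,225 applies.
Commuter Credit: £302,700 is at or below the £327,700 threshold, so the full £1,300 applies.
Total: £909 + £4,225 + £1,300 = £6,434.

£6,434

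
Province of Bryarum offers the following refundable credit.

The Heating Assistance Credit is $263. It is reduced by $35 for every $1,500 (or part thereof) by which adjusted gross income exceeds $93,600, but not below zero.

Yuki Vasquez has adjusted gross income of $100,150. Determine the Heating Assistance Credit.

Heating Assistance Credit: income exceeds $93,600 by $6,550, which is 5 full-or-partial $1,500 increments; reduction = 5 × $35 = $175, leaving $88.

$88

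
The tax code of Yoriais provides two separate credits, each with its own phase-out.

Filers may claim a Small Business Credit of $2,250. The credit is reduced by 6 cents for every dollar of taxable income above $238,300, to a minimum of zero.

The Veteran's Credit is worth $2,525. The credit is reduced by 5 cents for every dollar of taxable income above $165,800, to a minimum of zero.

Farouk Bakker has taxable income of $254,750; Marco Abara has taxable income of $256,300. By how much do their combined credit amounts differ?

$93

Farouk ($254,750): Small Business Credit: 6% of the $16,450 excess over $238,300 is $987; credit = $2,250 − $987 = $1,263. Veteran's Credit: 5% of the $88,950 excess over $165,800 is $4,447.50 ≥ base, so the credit is $0. total $1,263 + $0 = $1,263
Marco ($256,300): Small Business Credit: 6% of the $18,000 excess over $238,300 is $1,080; credit = $2,250 − $1,080 = $1,170. Veteran's Credit: 5% of the $90,500 excess over $165,800 is $4,525 ≥ base, so the credit is $0. total $1,170 + $0 = $1,170
Difference: |$1,263 − $1,170| = $93.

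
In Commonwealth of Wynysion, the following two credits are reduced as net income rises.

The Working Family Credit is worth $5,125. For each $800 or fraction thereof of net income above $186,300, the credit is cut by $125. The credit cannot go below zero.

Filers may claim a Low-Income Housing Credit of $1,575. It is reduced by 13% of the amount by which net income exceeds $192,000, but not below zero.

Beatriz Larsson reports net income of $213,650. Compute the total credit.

Working Family Credit: income exceeds $186,300 by $27,350, which is 35 full-or-partial $800 increments; reduction = 35 × $125 = $4,375, leaving $750.
Low-Income Housing Credit: 13% of the $21,650 excess over $192,000 is $2,814.50 ≥ base, so the credit is $0.
Total: $750 + $0 = $750.

$750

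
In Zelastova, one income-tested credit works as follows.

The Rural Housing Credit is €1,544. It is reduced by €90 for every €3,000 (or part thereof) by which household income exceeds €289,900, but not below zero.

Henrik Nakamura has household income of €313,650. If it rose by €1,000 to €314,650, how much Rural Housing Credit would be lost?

At €313,650 — income exceeds €289,900 by €23,750, which is 8 full-or-partial €3,000 increments; reduction = 8 × €90 = €720, leaving €824.
At €314,650 — income exceeds €289,900 by €24,750, which is 9 full-or-partial €3,000 increments; reduction = 9 × €90 = €810, leaving €734.
Lost: €824 − €734 = €90.

€90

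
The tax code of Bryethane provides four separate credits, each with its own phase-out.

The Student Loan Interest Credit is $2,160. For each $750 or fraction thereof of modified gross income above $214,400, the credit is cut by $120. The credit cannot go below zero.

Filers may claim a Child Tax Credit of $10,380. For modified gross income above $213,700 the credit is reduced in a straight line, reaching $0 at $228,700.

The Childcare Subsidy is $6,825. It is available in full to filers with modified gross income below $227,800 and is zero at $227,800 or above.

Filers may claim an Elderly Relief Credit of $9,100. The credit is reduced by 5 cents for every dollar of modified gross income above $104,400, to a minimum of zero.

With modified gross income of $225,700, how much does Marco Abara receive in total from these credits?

$12,176

Student Loan Interest Credit: income exceeds $214,400 by $11,300, which is 16 full-or-partial $750 increments; reduction = 16 × $120 = $1,920, leaving $240.
Child Tax Credit: $225,700 is $12,000 into a $15,000 phase-out range, leaving 3,000/15,000 of the credit: $10,380 × 3,000/15,000 = $2,076.
Childcare Subsidy: $225,700 is below the $227,800 cutoff, so the full $6,825 applies.
Elderly Relief Credit: 5% of the $121,300 excess over $104,400 is $6,065; credit = $9,100 − $6,065 = $3,035.
Total: $240 + $2,076 + $6,825 + $3,035 = $12,176.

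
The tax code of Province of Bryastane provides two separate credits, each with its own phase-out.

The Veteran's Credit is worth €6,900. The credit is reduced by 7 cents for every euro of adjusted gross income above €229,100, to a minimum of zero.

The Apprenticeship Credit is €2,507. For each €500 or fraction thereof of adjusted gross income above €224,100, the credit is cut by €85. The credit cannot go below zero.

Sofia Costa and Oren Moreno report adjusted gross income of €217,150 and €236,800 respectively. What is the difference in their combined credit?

Sofia (€217,150): Veteran's Credit: €217,150 is at or below the €229,100 threshold, so the full €6,900 applies. Apprenticeship Credit: €217,150 is at or below the €224,100 threshold, so the full €2,507 applies. total €6,900 + €2,507 = €9,407
Oren (€236,800): Veteran's Credit: 7% of the €7,700 excess over €229,100 is €539; credit = €6,900 − €539 = €6,361. Apprenticeship Credit: income exceeds €224,100 by €12,700, which is 26 full-or-partial €500 increments; reduction = 26 × €85 = €2,210, leaving €297. total €6,361 + €297 = €6,658
Difference: |€9,407 − €6,658| = €2,749.

€2,749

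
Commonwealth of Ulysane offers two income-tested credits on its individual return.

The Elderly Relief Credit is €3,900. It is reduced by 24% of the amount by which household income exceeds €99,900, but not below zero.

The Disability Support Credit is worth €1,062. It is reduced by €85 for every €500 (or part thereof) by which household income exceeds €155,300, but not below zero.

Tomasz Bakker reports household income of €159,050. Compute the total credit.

€382

Elderly Relief Credit: 24% of the €59,150 excess over €99,900 is €14,196 ≥ base, so the credit is €0.
Disability Support Credit: income exceeds €155,300 by €3,750, which is 8 full-or-partial €500 increments; reduction = 8 × €85 = €680, leaving €382.
Total: €0 + €382 = €382.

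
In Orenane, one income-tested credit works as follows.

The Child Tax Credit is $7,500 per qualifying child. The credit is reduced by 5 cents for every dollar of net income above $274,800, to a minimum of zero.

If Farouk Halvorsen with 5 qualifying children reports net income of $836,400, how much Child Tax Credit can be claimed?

$9,420

Child Tax Credit: base = 5 × $7,500 = $37,500. 5% of the $561,600 excess over $274,800 is $28,080; credit = $37,500 − $28,080 = $9,420.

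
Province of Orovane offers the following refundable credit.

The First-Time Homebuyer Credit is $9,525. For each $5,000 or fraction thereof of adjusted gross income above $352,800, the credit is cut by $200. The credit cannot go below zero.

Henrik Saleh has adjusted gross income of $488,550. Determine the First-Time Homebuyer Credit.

$3,925

First-Time Homebuyer Credit: income exceeds $352,800 by $135,750, which is 28 full-or-partial $5,000 increments; reduction = 28 × $200 = $5,600, leaving $3,925.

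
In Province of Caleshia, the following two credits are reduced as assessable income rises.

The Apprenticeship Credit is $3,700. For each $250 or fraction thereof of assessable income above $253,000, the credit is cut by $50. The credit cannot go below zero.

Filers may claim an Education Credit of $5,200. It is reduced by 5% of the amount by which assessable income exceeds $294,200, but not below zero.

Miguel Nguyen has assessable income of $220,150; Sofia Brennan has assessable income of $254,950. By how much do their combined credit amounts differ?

Miguel ($220,150): Apprenticeship Credit: $220,150 is at or below the $253,000 threshold, so the full $3,700 applies. Education Credit: $220,150 is at or below the $294,200 threshold, so the full $5,200 applies. total $3,700 + $5,200 = $8,900
Sofia ($254,950): Apprenticeship Credit: income exceeds $253,000 by $1,950, which is 8 full-or-partial $250 increments; reduction = 8 × $50 = $400, leaving $3,300. Education Credit: $254,950 is at or below the $294,200 threshold, so the full $5,200 applies. total $3,300 + $5,200 = $8,500
Difference: |$8,900 − $8,500| = $400.

$400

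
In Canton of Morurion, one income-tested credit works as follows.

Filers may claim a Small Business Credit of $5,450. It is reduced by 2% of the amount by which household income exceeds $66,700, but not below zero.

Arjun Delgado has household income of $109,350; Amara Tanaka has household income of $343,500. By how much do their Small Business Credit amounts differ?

Arjun ($109,350): Small Business Credit: 2% of the $42,650 excess over $66,700 is $853; credit = $5,450 − $853 = $4,597.
Amara ($343,500): Small Business Credit: 2% of the $276,800 excess over $66,700 is $5,536 ≥ base, so the credit is $0.
Difference: |$4,597 − $0| = $4,597.

$4,597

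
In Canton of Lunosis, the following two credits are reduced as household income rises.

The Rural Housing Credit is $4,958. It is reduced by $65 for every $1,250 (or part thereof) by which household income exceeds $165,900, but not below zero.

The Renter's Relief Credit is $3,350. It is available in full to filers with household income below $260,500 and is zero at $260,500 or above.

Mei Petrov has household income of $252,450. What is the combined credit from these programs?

Rural Housing Credit: income exceeds $165,900 by $86,550, which is 70 full-or-partial $1,250 increments; reduction = 70 × $65 = $4,550, leaving $408.
Renter's Relief Credit: $252,450 is below the $260,500 cutoff, so the full $3,350 applies.
Total: $408 + $3,350 = $3,758.

$3,758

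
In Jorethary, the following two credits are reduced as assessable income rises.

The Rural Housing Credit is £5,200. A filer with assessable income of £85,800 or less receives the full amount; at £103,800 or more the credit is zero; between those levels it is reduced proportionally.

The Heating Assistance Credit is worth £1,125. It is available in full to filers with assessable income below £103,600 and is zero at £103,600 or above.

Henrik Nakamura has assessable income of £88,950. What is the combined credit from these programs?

£5,415

Rural Housing Credit: £88,950 is £3,150 into a £18,000 phase-out range, leaving 14,850/18,000 of the credit: £5,200 × 14,850/18,000 = £4,290.
Heating Assistance Credit: £88,950 is below the £103,600 cutoff, so the full £1,125 applies.
Total: £4,290 + £1,125 = £5,415.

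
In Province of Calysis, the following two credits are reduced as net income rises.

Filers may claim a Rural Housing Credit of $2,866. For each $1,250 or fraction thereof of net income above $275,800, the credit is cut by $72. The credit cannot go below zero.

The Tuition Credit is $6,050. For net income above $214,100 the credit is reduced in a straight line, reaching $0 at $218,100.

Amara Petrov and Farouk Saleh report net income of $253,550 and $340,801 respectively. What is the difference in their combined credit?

$2,866

Amara ($253,550): Rural Housing Credit: $253,550 is at or below the $275,800 threshold, so the full $2,866 applies. Tuition Credit: $253,550 is at or above $218,100, so the credit is $0. total $2,866 + $0 = $2,866
Farouk ($340,801): Rural Housing Credit: income exceeds $275,800 by $65,001 → 53 increments × $72 = $3,816 ≥ base, so the credit is $0. Tuition Credit: $340,801 is at or above $218,100, so the credit is $0. total $0 + $0 = $0
Difference: |$2,866 − $0| = $2,866.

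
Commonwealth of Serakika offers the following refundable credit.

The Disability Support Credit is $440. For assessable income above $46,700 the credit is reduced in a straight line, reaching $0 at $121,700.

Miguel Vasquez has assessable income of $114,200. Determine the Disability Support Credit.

Disability Support Credit: $114,200 is $67,500 into a $75,000 phase-out range, leaving 7,500/75,000 of the credit: $440 × 7,500/75,000 = $44.

$44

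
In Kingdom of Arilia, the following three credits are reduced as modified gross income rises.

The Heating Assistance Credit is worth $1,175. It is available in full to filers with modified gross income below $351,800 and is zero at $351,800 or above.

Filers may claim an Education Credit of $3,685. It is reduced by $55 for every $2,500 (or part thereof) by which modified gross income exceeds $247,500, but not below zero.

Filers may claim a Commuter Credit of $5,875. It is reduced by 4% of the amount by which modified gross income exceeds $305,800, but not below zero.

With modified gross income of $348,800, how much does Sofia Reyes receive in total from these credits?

Heating Assistance Credit: $348,800 is below the $351,800 cutoff, so the full $1,175 applies.
Education Credit: income exceeds $247,500 by $101,300, which is 41 full-or-partial $2,500 increments; reduction = 41 × $55 = $2,255, leaving $1,430.
Commuter Credit: 4% of the $43,000 excess over $305,800 is $1,720; credit = $5,875 − $1,720 = $4,155.
Total: $1,175 + $1,430 + $4,155 = $6,760.

$6,760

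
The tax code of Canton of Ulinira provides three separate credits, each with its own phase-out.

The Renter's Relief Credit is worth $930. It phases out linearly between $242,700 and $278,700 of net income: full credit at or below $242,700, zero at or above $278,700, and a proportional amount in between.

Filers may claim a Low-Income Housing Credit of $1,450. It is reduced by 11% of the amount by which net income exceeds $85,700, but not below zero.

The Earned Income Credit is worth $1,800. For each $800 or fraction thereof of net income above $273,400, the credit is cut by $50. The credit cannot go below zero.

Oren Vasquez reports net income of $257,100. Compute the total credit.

Renter's Relief Credit: $257,100 is $14,400 into a $36,000 phase-out range, leaving 21,600/36,000 of the credit: $930 × 21,600/36,000 = $558.
Low-Income Housing Credit: 11% of the $171,400 excess over $85,700 is $18,854 ≥ base, so the credit is $0.
Earned Income Credit: $257,100 is at or below the $273,400 threshold, so the full $1,800 applies.
Total: $558 + $0 + $1,800 = $2,358.

$2,358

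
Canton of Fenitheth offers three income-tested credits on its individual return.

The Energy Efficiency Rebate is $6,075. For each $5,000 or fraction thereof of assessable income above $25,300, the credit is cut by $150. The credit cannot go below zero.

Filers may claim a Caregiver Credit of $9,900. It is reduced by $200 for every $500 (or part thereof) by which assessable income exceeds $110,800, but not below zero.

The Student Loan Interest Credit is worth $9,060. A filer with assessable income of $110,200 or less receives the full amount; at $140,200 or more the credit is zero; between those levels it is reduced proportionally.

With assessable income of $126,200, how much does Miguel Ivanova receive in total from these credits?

Energy Efficiency Rebate: income exceeds $25,300 by $100,900, which is 21 full-or-partial $5,000 increments; reduction = 21 × $150 = $3,150, leaving $2,925.
Caregiver Credit: income exceeds $110,800 by $15,400, which is 31 full-or-partial $500 increments; reduction = 31 × $200 = $6,200, leaving $3,700.
Student Loan Interest Credit: $126,200 is $16,000 into a $30,000 phase-out range, leaving 14,000/30,000 of the credit: $9,060 × 14,000/30,000 = $4,228.
Total: $2,925 + $3,700 + $4,228 = $10,853.

$10,853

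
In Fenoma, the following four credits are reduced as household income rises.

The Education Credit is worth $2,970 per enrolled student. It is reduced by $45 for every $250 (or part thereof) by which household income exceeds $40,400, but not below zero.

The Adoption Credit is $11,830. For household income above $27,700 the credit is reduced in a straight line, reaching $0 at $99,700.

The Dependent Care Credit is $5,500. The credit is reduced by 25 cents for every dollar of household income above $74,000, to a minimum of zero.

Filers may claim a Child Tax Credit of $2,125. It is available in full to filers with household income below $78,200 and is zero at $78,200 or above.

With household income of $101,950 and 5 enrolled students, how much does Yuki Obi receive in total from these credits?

Education Credit: base = 5 × $2,970 = $14,850. income exceeds $40,400 by $61,550, which is 247 full-or-partial $250 increments; reduction = 247 × $45 = $11,115, leaving $3,735.
Adoption Credit: $101,950 is at or above $99,700, so the credit is $0.
Dependent Care Credit: 25% of the $27,950 excess over $74,000 is $6,987.50 ≥ base, so the credit is $0.
Child Tax Credit: $101,950 meets or exceeds the $78,200 cutoff, so the credit is $0.
Total: $3,735 + $0 + $0 + $0 = $3,735.

$3,735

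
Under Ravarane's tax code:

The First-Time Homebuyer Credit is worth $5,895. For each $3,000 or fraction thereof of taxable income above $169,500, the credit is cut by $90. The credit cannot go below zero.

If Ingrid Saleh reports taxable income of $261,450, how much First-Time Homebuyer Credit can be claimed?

First-Time Homebuyer Credit: income exceeds $169,500 by $91,950, which is 31 full-or-partial $3,000 increments; reduction = 31 × $90 = $2,790, leaving $3,105.

$3,105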